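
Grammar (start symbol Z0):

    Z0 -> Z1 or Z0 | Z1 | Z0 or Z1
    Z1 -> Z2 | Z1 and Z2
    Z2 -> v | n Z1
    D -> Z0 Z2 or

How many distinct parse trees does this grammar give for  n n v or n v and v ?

Parse trees for n n v or n v and v:
  [Z0 [Z1 [Z2 n [Z1 [Z2 n [Z1 [Z2 v]]]]]] or [Z0 [Z1 [Z2 n [Z1 [Z1 [Z2 v]] and [Z2 v]]]]]]
  [Z0 [Z1 [Z2 n [Z1 [Z2 n [Z1 [Z2 v]]]]]] or [Z0 [Z1 [Z1 [Z2 n [Z1 [Z2 v]]]] and [Z2 v]]]]
  [Z0 [Z0 [Z1 [Z2 n [Z1 [Z2 n [Z1 [Z2 v]]]]]]] or [Z1 [Z2 n [Z1 [Z1 [Z2 v]] and [Z2 v]]]]]
  [Z0 [Z0 [Z1 [Z2 n [Z1 [Z2 n [Z1 [Z2 v]]]]]]] or [Z1 [Z1 [Z2 n [Z1 [Z2 v]]]] and [Z2 v]]]

4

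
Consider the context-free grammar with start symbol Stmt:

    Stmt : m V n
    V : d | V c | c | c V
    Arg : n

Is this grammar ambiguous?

Ambiguous

Witness: m c c n

Derivation 1: Stmt ⇒ m V n ⇒ m V c n ⇒ m c c n
Derivation 2: Stmt ⇒ m V n ⇒ m c V n ⇒ m c c n

Two distinct leftmost derivations for the same string.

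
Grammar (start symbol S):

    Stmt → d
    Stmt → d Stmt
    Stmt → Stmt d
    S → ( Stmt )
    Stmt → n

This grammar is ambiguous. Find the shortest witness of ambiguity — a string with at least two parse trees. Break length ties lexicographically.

( d d )

length 3: no string has ≥2 trees
length 4: ( d d ) has 2 parse trees

Two derivations of ( d d ):
  S ⇒ ( Stmt ) ⇒ ( d Stmt ) ⇒ ( d d )
  S ⇒ ( Stmt ) ⇒ ( Stmt d ) ⇒ ( d d )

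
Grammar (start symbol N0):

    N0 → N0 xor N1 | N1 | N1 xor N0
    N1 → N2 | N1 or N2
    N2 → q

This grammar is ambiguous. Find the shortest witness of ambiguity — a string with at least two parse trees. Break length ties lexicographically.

q xor q

length 1: no string has ≥2 trees
length 3: q xor q has 2 parse trees

Two derivations of q xor q:
  N0 ⇒ N0 xor N1 ⇒ N1 xor N1 ⇒ N2 xor N1 ⇒ q xor N1 ⇒ q xor N2 ⇒ q xor q
  N0 ⇒ N1 xor N0 ⇒ N2 xor N0 ⇒ q xor N0 ⇒ q xor N1 ⇒ q xor N2 ⇒ q xor q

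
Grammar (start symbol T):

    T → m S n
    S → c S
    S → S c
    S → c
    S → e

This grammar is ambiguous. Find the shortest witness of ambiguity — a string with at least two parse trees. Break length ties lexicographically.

m c c n

length 3: no string has ≥2 trees
length 4: m c c n has 2 parse trees

Two derivations of m c c n:
  T ⇒ m S n ⇒ m c S n ⇒ m c c n
  T ⇒ m S n ⇒ m S c n ⇒ m c c n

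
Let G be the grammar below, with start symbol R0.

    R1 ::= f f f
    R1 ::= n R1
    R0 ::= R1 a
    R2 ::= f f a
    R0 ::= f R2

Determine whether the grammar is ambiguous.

Witness: f f f a

Derivation 1: R0 ⇒ R1 a ⇒ f f f a
Derivation 2: R0 ⇒ f R2 ⇒ f f f a

Two distinct leftmost derivations for the same string.

Ambiguous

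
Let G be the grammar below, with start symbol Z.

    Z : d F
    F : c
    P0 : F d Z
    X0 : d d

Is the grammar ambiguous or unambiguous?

Unambiguous

Only Z, F are reachable from Z; ignoring the rest: Restricted to the reachable nonterminals, every rule has the form A → t or A → t B, and no two rules for the same A share a first terminal. The grammar encodes a DFA — one run per string.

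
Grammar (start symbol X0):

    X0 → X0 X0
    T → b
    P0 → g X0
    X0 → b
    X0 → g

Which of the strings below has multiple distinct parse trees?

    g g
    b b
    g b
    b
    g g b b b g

g g: 1 tree
b b: 1 tree
g b: 1 tree
b: 1 tree
g g b b b g: 42 trees

g g b b b g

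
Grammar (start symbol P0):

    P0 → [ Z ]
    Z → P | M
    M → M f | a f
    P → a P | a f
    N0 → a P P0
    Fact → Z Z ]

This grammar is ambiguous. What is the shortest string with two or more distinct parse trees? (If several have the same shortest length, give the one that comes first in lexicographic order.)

length 4: [ a f ] has 2 parse trees

Two derivations of [ a f ]:
  P0 ⇒ [ Z ] ⇒ [ P ] ⇒ [ a f ]
  P0 ⇒ [ Z ] ⇒ [ M ] ⇒ [ a f ]

[ a f ]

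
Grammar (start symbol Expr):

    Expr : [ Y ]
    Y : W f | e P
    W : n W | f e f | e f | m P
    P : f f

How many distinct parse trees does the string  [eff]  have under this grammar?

2

Parse trees for [eff]:
  [Expr [ [Y [W e f] f] ]]
  [Expr [ [Y e [P f f]] ]]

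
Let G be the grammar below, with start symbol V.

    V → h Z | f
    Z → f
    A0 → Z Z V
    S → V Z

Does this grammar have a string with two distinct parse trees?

(A0, S are unreachable from V, so their rules don't affect L(V).) The reachable rules are right-linear with at most one rule per (nonterminal, next-terminal) pair. Each input token forces the next rule, so parsing is deterministic.

Unambiguous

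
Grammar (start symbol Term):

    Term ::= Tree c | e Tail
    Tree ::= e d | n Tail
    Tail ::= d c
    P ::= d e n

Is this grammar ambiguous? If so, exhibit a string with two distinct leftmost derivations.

Ambiguous

Witness: e d c

Derivation 1: Term ⇒ Tree c ⇒ e d c
Derivation 2: Term ⇒ e Tail ⇒ e d c

Two distinct leftmost derivations for the same string.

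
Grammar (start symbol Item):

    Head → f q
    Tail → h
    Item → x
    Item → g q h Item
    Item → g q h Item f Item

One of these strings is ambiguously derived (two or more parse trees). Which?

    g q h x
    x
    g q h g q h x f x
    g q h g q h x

g q h x: 1 tree
x: 1 tree
g q h g q h x f x: 2 trees
g q h g q h x: 1 tree

g q h g q h x f x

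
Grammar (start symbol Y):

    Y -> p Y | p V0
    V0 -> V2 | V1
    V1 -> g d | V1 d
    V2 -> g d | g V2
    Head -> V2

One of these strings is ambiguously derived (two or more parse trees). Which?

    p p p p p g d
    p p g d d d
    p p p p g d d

p p p p p g d

p p p p p g d: 2 trees
p p g d d d: 1 tree
p p p p g d d: 1 tree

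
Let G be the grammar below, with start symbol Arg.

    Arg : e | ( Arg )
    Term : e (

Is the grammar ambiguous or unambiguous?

Unambiguous

(Term is unreachable from Arg, so its rules don't affect L(Arg).) L(Arg) is { openⁿ atom closeⁿ : n ≥ 0 }. The bracket depth fixes n, and the derivation is forced at every step.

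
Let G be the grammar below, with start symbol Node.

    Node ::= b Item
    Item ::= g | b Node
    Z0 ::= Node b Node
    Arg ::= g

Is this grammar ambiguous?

Unambiguous

Only Node, Item are reachable from Node; ignoring the rest: Each reachable nonterminal has at most one production per leading terminal, and all productions are right-linear; the derivation is determined token-by-token.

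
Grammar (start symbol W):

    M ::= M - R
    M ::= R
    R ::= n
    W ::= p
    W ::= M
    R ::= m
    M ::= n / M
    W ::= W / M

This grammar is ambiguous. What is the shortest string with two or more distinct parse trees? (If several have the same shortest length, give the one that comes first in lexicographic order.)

n / m

length 1: no string has ≥2 trees
length 3: n / m has 2 parse trees

Two derivations of n / m:
  W ⇒ M ⇒ n / M ⇒ n / R ⇒ n / m
  W ⇒ W / M ⇒ M / M ⇒ R / M ⇒ n / M ⇒ n / R ⇒ n / m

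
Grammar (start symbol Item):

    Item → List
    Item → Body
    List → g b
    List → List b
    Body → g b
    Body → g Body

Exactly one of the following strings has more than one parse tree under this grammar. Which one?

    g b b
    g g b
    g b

g b b: 1 tree
g g b: 1 tree
g b: 2 trees

g b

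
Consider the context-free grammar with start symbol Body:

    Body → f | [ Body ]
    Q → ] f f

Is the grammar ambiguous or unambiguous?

Unambiguous

(Q is unreachable from Body, so its rules don't affect L(Body).) Each string is a nest of matched brackets around a single atom. An opening bracket forces the recursive rule; an atom forces the base rule.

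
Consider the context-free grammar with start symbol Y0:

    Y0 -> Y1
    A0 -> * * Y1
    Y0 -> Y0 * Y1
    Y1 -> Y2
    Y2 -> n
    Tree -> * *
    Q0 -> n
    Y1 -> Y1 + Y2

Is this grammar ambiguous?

Only Y0, Y1, Y2 are reachable from Y0; ignoring the rest: The grammar is stratified — Y0 handles '*' (left-recursive), Y1 handles '+', Y2 atoms. Each operator has a fixed associativity and precedence level, so every string has one parse.

Unambiguous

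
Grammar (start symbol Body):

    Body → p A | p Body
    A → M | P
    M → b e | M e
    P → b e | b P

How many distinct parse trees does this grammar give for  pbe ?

2

Parse trees for pbe:
  [Body p [A [M b e]]]
  [Body p [A [P b e]]]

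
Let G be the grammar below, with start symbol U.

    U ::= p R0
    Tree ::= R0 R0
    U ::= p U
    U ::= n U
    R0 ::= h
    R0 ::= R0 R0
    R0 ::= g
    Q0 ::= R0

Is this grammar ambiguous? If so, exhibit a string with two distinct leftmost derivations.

Ambiguous

Witness: p g g g

Derivation 1: U ⇒ p R0 ⇒ p R0 R0 ⇒ p R0 R0 R0 ⇒ p g R0 R0 ⇒ p g g R0 ⇒ p g g g
Derivation 2: U ⇒ p R0 ⇒ p R0 R0 ⇒ p g R0 ⇒ p g R0 R0 ⇒ p g g R0 ⇒ p g g g

Two distinct leftmost derivations for the same string.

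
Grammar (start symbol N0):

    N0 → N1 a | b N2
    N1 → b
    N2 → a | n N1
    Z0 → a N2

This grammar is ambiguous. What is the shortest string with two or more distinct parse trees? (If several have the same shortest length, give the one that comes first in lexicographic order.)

b a

length 2: b a has 2 parse trees

Two derivations of b a:
  N0 ⇒ N1 a ⇒ b a
  N0 ⇒ b N2 ⇒ b a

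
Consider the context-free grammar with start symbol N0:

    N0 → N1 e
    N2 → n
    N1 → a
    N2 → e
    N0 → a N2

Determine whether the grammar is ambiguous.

Ambiguous

Witness: a e

Derivation 1: N0 ⇒ N1 e ⇒ a e
Derivation 2: N0 ⇒ a N2 ⇒ a e

Two distinct leftmost derivations for the same string.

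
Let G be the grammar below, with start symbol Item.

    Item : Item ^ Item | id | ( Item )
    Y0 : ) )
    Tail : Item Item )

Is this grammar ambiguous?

Witness: id ^ id ^ id

Derivation 1: Item ⇒ Item ^ Item ⇒ Item ^ Item ^ Item ⇒ id ^ Item ^ Item ⇒ id ^ id ^ Item ⇒ id ^ id ^ id
Derivation 2: Item ⇒ Item ^ Item ⇒ id ^ Item ⇒ id ^ Item ^ Item ⇒ id ^ id ^ Item ⇒ id ^ id ^ id

Two distinct leftmost derivations for the same string.

Ambiguous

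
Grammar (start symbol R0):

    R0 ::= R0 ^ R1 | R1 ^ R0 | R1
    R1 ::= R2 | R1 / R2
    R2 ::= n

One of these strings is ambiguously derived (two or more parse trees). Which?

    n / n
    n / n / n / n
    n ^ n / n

n ^ n / n

n / n: 1 tree
n / n / n / n: 1 tree
n ^ n / n: 2 trees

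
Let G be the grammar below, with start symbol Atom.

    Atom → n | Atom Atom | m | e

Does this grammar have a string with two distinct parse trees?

Witness: e e e

Derivation 1: Atom ⇒ Atom Atom ⇒ Atom Atom Atom ⇒ e Atom Atom ⇒ e e Atom ⇒ e e e
Derivation 2: Atom ⇒ Atom Atom ⇒ e Atom ⇒ e Atom Atom ⇒ e e Atom ⇒ e e e

Two distinct leftmost derivations for the same string.

Ambiguous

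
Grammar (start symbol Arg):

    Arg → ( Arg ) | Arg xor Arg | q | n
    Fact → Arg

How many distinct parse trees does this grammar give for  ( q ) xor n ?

Parse trees for ( q ) xor n:
  [Arg [Arg ( [Arg q] )] xor [Arg n]]

1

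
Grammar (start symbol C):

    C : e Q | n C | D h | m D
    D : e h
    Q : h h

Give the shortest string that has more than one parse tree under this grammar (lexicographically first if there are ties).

e h h

length 3: e h h has 2 parse trees

Two derivations of e h h:
  C ⇒ e Q ⇒ e h h
  C ⇒ D h ⇒ e h h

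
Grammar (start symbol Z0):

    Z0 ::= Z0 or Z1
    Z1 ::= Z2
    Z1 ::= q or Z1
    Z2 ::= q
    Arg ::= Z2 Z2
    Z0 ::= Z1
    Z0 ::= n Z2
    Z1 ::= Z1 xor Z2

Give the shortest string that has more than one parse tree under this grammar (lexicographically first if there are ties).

q or q

length 1: no string has ≥2 trees
length 2: no string has ≥2 trees
length 3: q or q has 2 parse trees

Two derivations of q or q:
  Z0 ⇒ Z0 or Z1 ⇒ Z1 or Z1 ⇒ Z2 or Z1 ⇒ q or Z1 ⇒ q or Z2 ⇒ q or q
  Z0 ⇒ Z1 ⇒ q or Z1 ⇒ q or Z2 ⇒ q or q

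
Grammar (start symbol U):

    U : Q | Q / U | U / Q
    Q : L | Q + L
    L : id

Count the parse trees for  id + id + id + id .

1

Parse trees for id + id + id + id:
  [U [Q [Q [Q [Q [L id]] + [L id]] + [L id]] + [L id]]]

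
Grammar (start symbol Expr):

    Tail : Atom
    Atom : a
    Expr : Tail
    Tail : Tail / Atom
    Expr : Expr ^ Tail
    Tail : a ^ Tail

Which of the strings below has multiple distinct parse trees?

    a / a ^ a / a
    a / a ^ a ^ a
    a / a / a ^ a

a / a ^ a / a: 1 tree
a / a ^ a ^ a: 2 trees
a / a / a ^ a: 1 tree

a / a ^ a ^ a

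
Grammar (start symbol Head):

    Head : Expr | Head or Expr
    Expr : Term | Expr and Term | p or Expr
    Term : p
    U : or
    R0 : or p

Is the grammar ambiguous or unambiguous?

Ambiguous

Witness: p or p

Derivation 1: Head ⇒ Expr ⇒ p or Expr ⇒ p or Term ⇒ p or p
Derivation 2: Head ⇒ Head or Expr ⇒ Expr or Expr ⇒ Term or Expr ⇒ p or Expr ⇒ p or Term ⇒ p or p

Two distinct leftmost derivations for the same string.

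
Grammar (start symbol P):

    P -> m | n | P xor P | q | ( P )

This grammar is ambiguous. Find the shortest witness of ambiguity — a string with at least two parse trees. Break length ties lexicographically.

m xor m xor m

length 1: no string has ≥2 trees
length 3: no string has ≥2 trees
length 5: m xor m xor m has 2 parse trees

Two derivations of m xor m xor m:
  P ⇒ P xor P ⇒ m xor P ⇒ m xor P xor P ⇒ m xor m xor P ⇒ m xor m xor m
  P ⇒ P xor P ⇒ P xor P xor P ⇒ m xor P xor P ⇒ m xor m xor P ⇒ m xor m xor m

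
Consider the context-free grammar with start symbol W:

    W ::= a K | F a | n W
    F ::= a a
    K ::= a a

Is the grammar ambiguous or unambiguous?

Ambiguous

Witness: a a a

Derivation 1: W ⇒ a K ⇒ a a a
Derivation 2: W ⇒ F a ⇒ a a a

Two distinct leftmost derivations for the same string.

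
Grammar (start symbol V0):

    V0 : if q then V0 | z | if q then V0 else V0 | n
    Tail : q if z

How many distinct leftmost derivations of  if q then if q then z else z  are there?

Parse trees for if q then if q then z else z:
  [V0 if q then [V0 if q then [V0 z] else [V0 z]]]
  [V0 if q then [V0 if q then [V0 z]] else [V0 z]]

2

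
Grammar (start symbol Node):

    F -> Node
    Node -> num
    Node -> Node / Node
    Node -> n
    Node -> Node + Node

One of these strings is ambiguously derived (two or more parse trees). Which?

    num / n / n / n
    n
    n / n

num / n / n / n

num / n / n / n: 5 trees
n: 1 tree
n / n: 1 tree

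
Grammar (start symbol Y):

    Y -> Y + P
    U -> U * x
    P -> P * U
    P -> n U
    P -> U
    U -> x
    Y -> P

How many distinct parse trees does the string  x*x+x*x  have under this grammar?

4

Parse trees for x*x+x*x:
  [Y [Y [P [P [U x]] * [U x]]] + [P [P [U x]] * [U x]]]
  [Y [Y [P [P [U x]] * [U x]]] + [P [U [U x] * x]]]
  [Y [Y [P [U [U x] * x]]] + [P [P [U x]] * [U x]]]
  [Y [Y [P [U [U x] * x]]] + [P [U [U x] * x]]]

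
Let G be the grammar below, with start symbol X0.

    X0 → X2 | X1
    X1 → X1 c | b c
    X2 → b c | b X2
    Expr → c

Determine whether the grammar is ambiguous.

Witness: b c

Derivation 1: X0 ⇒ X2 ⇒ b c
Derivation 2: X0 ⇒ X1 ⇒ b c

Two distinct leftmost derivations for the same string.

Ambiguous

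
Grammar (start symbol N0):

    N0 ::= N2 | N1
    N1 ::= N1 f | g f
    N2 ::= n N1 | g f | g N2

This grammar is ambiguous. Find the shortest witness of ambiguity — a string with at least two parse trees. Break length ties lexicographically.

g f

length 2: g f has 2 parse trees

Two derivations of g f:
  N0 ⇒ N2 ⇒ g f
  N0 ⇒ N1 ⇒ g f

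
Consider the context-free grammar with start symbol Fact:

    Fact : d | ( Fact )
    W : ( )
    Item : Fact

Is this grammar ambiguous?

Only Fact is reachable from Fact; ignoring the rest: Each string is a nest of matched brackets around a single atom. An opening bracket forces the recursive rule; an atom forces the base rule.

Unambiguous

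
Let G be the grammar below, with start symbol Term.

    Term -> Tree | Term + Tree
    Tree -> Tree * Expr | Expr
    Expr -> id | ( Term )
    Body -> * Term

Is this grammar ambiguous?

Unambiguous

Only Term, Tree, Expr are reachable from Term; ignoring the rest: The grammar is stratified — Term handles '+' (left-recursive), Tree handles '*', Expr atoms. Each operator has a fixed associativity and precedence level, so every string has one parse.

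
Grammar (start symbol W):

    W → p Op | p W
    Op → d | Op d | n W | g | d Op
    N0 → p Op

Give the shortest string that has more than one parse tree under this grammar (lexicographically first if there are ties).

length 2: no string has ≥2 trees
length 3: p d d has 2 parse trees

Two derivations of p d d:
  W ⇒ p Op ⇒ p Op d ⇒ p d d
  W ⇒ p Op ⇒ p d Op ⇒ p d d

p d d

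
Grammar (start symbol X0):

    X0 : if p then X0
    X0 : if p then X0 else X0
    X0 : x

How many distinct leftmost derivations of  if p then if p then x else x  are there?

Parse trees for if p then if p then x else x:
  [X0 if p then [X0 if p then [X0 x] else [X0 x]]]
  [X0 if p then [X0 if p then [X0 x]] else [X0 x]]

2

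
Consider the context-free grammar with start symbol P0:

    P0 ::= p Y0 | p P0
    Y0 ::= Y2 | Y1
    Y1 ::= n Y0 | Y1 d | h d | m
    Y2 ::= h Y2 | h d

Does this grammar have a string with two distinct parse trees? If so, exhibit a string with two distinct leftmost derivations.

Witness: p h d

Derivation 1: P0 ⇒ p Y0 ⇒ p Y2 ⇒ p h d
Derivation 2: P0 ⇒ p Y0 ⇒ p Y1 ⇒ p h d

Two distinct leftmost derivations for the same string.

Ambiguous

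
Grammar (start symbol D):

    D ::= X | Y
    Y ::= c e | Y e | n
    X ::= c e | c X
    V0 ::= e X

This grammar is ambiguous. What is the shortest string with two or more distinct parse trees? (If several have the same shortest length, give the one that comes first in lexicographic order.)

length 1: no string has ≥2 trees
length 2: c e has 2 parse trees

Two derivations of c e:
  D ⇒ X ⇒ c e
  D ⇒ Y ⇒ c e

c e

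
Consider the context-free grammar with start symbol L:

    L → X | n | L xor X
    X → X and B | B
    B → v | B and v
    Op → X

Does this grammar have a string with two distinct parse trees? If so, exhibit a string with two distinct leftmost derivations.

Witness: v and v

Derivation 1: L ⇒ X ⇒ X and B ⇒ B and B ⇒ v and B ⇒ v and v
Derivation 2: L ⇒ X ⇒ B ⇒ B and v ⇒ v and v

Two distinct leftmost derivations for the same string.

Ambiguous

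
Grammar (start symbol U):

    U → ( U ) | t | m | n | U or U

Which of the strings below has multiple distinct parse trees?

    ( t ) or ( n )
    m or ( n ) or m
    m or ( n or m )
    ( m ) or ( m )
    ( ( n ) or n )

m or ( n ) or m

( t ) or ( n ): 1 tree
m or ( n ) or m: 2 trees
m or ( n or m ): 1 tree
( m ) or ( m ): 1 tree
( ( n ) or n ): 1 tree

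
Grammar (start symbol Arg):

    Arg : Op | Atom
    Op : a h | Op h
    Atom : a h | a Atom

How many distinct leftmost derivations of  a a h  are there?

Parse trees for a a h:
  [Arg [Atom a [Atom a h]]]

1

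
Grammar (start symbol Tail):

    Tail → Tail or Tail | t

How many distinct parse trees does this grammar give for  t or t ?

1

Parse trees for t or t:
  [Tail [Tail t] or [Tail t]]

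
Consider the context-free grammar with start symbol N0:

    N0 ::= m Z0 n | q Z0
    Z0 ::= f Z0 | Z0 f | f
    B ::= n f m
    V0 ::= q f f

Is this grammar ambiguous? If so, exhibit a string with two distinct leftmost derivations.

Ambiguous

Witness: q f f

Derivation 1: N0 ⇒ q Z0 ⇒ q f Z0 ⇒ q f f
Derivation 2: N0 ⇒ q Z0 ⇒ q Z0 f ⇒ q f f

Two distinct leftmost derivations for the same string.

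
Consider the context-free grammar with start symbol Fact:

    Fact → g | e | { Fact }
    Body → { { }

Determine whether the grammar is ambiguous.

Unambiguous

(Body is unreachable from Fact, so its rules don't affect L(Fact).) L(Fact) is { openⁿ atom closeⁿ : n ≥ 0 }. The bracket depth fixes n, and the derivation is forced at every step.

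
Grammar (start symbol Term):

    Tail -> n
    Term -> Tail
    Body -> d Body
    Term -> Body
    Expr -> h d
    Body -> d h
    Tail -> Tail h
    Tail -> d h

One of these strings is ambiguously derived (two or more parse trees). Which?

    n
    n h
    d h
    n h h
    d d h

d h

n: 1 tree
n h: 1 tree
d h: 2 trees
n h h: 1 tree
d d h: 1 tree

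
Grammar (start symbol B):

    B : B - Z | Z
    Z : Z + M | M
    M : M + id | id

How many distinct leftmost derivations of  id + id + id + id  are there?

Parse trees for id + id + id + id:
  [B [Z [Z [M id]] + [M [M [M id] + id] + id]]]
  [B [Z [Z [Z [M id]] + [M id]] + [M [M id] + id]]]
  [B [Z [Z [M [M id] + id]] + [M [M id] + id]]]
  [B [Z [Z [Z [M id]] + [M [M id] + id]] + [M id]]]
  [B [Z [Z [Z [Z [M id]] + [M id]] + [M id]] + [M id]]]
  [B [Z [Z [Z [M [M id] + id]] + [M id]] + [M id]]]
  [B [Z [Z [M [M [M id] + id] + id]] + [M id]]]
  [B [Z [M [M [M [M id] + id] + id] + id]]]

8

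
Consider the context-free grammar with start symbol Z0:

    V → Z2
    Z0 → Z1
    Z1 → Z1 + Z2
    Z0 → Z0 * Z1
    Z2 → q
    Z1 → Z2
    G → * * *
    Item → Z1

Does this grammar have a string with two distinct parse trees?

Unambiguous

(G, V, Item are unreachable from Z0, so their rules don't affect L(Z0).) This is a standard precedence ladder (Z0 over Z1 over Z2), with each level left-recursive on its own operator ('*' at Z0, '+' at Z1). That structure is LR(1), hence unambiguous.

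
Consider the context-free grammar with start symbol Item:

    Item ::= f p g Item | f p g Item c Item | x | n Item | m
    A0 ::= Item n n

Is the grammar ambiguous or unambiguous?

Ambiguous

Witness: f p g f p g m c m

Derivation 1: Item ⇒ f p g Item ⇒ f p g f p g Item c Item ⇒ f p g f p g m c Item ⇒ f p g f p g m c m
Derivation 2: Item ⇒ f p g Item c Item ⇒ f p g f p g Item c Item ⇒ f p g f p g m c Item ⇒ f p g f p g m c m

Two distinct leftmost derivations for the same string.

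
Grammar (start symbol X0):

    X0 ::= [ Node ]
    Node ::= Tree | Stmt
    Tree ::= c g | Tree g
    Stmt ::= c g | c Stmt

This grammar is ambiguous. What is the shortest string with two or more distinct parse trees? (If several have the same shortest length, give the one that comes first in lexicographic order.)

[ c g ]

length 4: [ c g ] has 2 parse trees

Two derivations of [ c g ]:
  X0 ⇒ [ Node ] ⇒ [ Tree ] ⇒ [ c g ]
  X0 ⇒ [ Node ] ⇒ [ Stmt ] ⇒ [ c g ]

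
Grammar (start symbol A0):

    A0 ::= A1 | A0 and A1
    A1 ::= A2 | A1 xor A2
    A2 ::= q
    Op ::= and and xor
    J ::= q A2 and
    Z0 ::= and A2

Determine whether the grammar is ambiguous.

Unambiguous

(Op, J, Z0 are unreachable from A0, so their rules don't affect L(A0).) A0 → A0 and A1 | A1  ;  A1 → A1 xor A2 | A2  — a left-associative chain with A2 at the bottom. Each string factors uniquely by precedence.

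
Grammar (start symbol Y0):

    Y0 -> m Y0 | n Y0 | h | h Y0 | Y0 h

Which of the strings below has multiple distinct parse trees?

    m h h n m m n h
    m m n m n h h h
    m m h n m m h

m m n m n h h h

m h h n m m n h: 1 tree
m m n m n h h h: 29 trees
m m h n m m h: 1 tree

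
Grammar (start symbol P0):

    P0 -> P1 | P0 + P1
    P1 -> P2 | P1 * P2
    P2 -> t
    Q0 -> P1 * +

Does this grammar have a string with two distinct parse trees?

Only P0, P1, P2 are reachable from P0; ignoring the rest: The grammar is stratified — P0 handles '+' (left-recursive), P1 handles '*', P2 atoms. Each operator has a fixed associativity and precedence level, so every string has one parse.

Unambiguous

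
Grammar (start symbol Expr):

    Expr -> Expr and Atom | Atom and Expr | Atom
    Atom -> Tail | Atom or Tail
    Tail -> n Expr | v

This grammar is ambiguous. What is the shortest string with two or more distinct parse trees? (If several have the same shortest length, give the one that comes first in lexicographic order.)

length 1: no string has ≥2 trees
length 2: no string has ≥2 trees
length 3: v and v has 2 parse trees

Two derivations of v and v:
  Expr ⇒ Expr and Atom ⇒ Atom and Atom ⇒ Tail and Atom ⇒ v and Atom ⇒ v and Tail ⇒ v and v
  Expr ⇒ Atom and Expr ⇒ Tail and Expr ⇒ v and Expr ⇒ v and Atom ⇒ v and Tail ⇒ v and v

v and v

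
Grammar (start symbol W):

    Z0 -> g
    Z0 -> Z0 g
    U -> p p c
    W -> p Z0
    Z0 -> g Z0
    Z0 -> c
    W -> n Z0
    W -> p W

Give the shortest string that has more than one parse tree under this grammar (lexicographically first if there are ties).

n g g

length 2: no string has ≥2 trees
length 3: n g g has 2 parse trees

Two derivations of n g g:
  W ⇒ n Z0 ⇒ n Z0 g ⇒ n g g
  W ⇒ n Z0 ⇒ n g Z0 ⇒ n g g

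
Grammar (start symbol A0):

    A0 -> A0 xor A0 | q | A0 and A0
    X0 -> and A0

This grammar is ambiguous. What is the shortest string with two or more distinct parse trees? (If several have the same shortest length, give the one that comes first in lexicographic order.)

q and q and q

length 1: no string has ≥2 trees
length 3: no string has ≥2 trees
length 5: q and q and q has 2 parse trees

Two derivations of q and q and q:
  A0 ⇒ A0 and A0 ⇒ q and A0 ⇒ q and A0 and A0 ⇒ q and q and A0 ⇒ q and q and q
  A0 ⇒ A0 and A0 ⇒ A0 and A0 and A0 ⇒ q and A0 and A0 ⇒ q and q and A0 ⇒ q and q and q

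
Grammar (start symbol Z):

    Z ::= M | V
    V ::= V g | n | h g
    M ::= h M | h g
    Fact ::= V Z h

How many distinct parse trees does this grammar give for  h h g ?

1

Parse trees for h h g:
  [Z [M h [M h g]]]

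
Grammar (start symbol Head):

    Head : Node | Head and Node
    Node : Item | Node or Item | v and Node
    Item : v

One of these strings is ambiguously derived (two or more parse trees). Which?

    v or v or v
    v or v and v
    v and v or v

v or v or v: 1 tree
v or v and v: 1 tree
v and v or v: 3 trees

v and v or v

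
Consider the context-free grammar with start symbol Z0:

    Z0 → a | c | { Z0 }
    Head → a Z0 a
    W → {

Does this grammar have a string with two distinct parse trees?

Only Z0 is reachable from Z0; ignoring the rest: Each string is a nest of matched brackets around a single atom. An opening bracket forces the recursive rule; an atom forces the base rule.

Unambiguous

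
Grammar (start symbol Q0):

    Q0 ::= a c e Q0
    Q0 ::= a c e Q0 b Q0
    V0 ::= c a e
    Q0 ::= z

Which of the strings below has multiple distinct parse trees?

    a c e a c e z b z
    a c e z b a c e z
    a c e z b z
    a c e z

a c e a c e z b z: 2 trees
a c e z b a c e z: 1 tree
a c e z b z: 1 tree
a c e z: 1 tree

a c e a c e z b z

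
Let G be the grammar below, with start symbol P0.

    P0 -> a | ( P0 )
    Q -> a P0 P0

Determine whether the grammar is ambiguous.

(Q is unreachable from P0, so its rules don't affect L(P0).) Each string is a nest of matched brackets around a single atom. An opening bracket forces the recursive rule; an atom forces the base rule.

Unambiguous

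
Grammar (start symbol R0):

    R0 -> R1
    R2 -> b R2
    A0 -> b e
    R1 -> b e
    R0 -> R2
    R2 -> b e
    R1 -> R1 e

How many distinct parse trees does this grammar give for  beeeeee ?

Parse trees for beeeeee:
  [R0 [R1 [R1 [R1 [R1 [R1 [R1 b e] e] e] e] e] e]]

1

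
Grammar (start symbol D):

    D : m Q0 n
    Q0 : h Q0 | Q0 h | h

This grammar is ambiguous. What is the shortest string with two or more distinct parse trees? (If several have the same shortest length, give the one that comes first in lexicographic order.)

m h h n

length 3: no string has ≥2 trees
length 4: m h h n has 2 parse trees

Two derivations of m h h n:
  D ⇒ m Q0 n ⇒ m h Q0 n ⇒ m h h n
  D ⇒ m Q0 n ⇒ m Q0 h n ⇒ m h h n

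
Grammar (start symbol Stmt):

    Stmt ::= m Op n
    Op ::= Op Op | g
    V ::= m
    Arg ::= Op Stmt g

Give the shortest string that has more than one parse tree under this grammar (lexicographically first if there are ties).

length 3: no string has ≥2 trees
length 4: no string has ≥2 trees
length 5: m g g g n has 2 parse trees

Two derivations of m g g g n:
  Stmt ⇒ m Op n ⇒ m Op Op n ⇒ m Op Op Op n ⇒ m g Op Op n ⇒ m g g Op n ⇒ m g g g n
  Stmt ⇒ m Op n ⇒ m Op Op n ⇒ m g Op n ⇒ m g Op Op n ⇒ m g g Op n ⇒ m g g g n

m g g g n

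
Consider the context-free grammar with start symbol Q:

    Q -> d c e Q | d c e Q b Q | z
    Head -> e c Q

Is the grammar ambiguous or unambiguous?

Ambiguous

Witness: d c e d c e z b z

Derivation 1: Q ⇒ d c e Q ⇒ d c e d c e Q b Q ⇒ d c e d c e z b Q ⇒ d c e d c e z b z
Derivation 2: Q ⇒ d c e Q b Q ⇒ d c e d c e Q b Q ⇒ d c e d c e z b Q ⇒ d c e d c e z b z

Two distinct leftmost derivations for the same string.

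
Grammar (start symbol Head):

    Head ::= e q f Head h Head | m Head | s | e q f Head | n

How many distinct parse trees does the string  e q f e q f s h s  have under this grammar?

Parse trees for e q f e q f s h s:
  [Head e q f [Head e q f [Head s]] h [Head s]]
  [Head e q f [Head e q f [Head s] h [Head s]]]

2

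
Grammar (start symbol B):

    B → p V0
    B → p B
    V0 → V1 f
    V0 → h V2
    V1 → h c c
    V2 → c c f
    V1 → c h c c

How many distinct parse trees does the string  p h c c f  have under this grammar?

Parse trees for p h c c f:
  [B p [V0 [V1 h c c] f]]
  [B p [V0 h [V2 c c f]]]

2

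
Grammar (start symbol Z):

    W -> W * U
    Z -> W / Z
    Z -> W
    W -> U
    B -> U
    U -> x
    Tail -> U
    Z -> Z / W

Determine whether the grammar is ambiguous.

Witness: x / x

Derivation 1: Z ⇒ W / Z ⇒ U / Z ⇒ x / Z ⇒ x / W ⇒ x / U ⇒ x / x
Derivation 2: Z ⇒ Z / W ⇒ W / W ⇒ U / W ⇒ x / W ⇒ x / U ⇒ x / x

Two distinct leftmost derivations for the same string.

Ambiguous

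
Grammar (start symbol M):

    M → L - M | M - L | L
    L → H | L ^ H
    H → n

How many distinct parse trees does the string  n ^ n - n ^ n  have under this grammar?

Parse trees for n ^ n - n ^ n:
  [M [L [L [H n]] ^ [H n]] - [M [L [L [H n]] ^ [H n]]]]
  [M [M [L [L [H n]] ^ [H n]]] - [L [L [H n]] ^ [H n]]]

2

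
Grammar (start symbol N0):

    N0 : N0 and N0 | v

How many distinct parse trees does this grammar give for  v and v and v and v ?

5

Parse trees for v and v and v and v:
  [N0 [N0 v] and [N0 [N0 v] and [N0 [N0 v] and [N0 v]]]]
  [N0 [N0 v] and [N0 [N0 [N0 v] and [N0 v]] and [N0 v]]]
  [N0 [N0 [N0 v] and [N0 v]] and [N0 [N0 v] and [N0 v]]]
  [N0 [N0 [N0 v] and [N0 [N0 v] and [N0 v]]] and [N0 v]]
  [N0 [N0 [N0 [N0 v] and [N0 v]] and [N0 v]] and [N0 v]]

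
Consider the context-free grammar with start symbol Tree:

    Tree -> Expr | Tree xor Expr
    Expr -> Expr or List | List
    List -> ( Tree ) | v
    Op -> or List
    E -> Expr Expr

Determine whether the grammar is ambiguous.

Only Tree, Expr, List are reachable from Tree; ignoring the rest: This is a standard precedence ladder (Tree over Expr over List), with each level left-recursive on its own operator ('xor' at Tree, 'or' at Expr). That structure is LR(1), hence unambiguous.

Unambiguous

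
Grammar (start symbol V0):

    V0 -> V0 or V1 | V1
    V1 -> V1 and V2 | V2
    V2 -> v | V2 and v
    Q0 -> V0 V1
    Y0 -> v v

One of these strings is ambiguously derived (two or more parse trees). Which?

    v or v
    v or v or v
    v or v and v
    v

v or v and v

v or v: 1 tree
v or v or v: 1 tree
v or v and v: 2 trees
v: 1 tree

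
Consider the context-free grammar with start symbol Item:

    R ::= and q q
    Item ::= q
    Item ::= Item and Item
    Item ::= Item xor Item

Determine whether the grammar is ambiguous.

Ambiguous

Witness: q and q and q

Derivation 1: Item ⇒ Item and Item ⇒ q and Item ⇒ q and Item and Item ⇒ q and q and Item ⇒ q and q and q
Derivation 2: Item ⇒ Item and Item ⇒ Item and Item and Item ⇒ q and Item and Item ⇒ q and q and Item ⇒ q and q and q

Two distinct leftmost derivations for the same string.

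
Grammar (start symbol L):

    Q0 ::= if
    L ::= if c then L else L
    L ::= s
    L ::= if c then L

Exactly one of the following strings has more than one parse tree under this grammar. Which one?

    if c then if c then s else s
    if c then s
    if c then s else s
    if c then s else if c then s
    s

if c then if c then s else s: 2 trees
if c then s: 1 tree
if c then s else s: 1 tree
if c then s else if c then s: 1 tree
s: 1 tree

if c then if c then s else s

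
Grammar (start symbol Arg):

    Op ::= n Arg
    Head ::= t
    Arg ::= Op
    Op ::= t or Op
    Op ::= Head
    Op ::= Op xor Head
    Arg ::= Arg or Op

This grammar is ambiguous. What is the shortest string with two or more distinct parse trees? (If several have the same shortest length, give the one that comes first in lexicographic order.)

length 1: no string has ≥2 trees
length 2: no string has ≥2 trees
length 3: t or t has 2 parse trees

Two derivations of t or t:
  Arg ⇒ Op ⇒ t or Op ⇒ t or Head ⇒ t or t
  Arg ⇒ Arg or Op ⇒ Op or Op ⇒ Head or Op ⇒ t or Op ⇒ t or Head ⇒ t or t

t or t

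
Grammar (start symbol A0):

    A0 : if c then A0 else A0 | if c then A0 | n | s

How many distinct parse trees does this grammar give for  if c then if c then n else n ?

Parse trees for if c then if c then n else n:
  [A0 if c then [A0 if c then [A0 n]] else [A0 n]]
  [A0 if c then [A0 if c then [A0 n] else [A0 n]]]

2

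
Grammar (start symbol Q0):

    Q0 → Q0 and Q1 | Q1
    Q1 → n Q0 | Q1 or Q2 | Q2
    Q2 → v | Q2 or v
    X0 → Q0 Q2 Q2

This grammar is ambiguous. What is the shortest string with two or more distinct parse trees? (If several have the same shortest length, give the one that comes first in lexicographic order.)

v or v

length 1: no string has ≥2 trees
length 2: no string has ≥2 trees
length 3: v or v has 2 parse trees

Two derivations of v or v:
  Q0 ⇒ Q1 ⇒ Q1 or Q2 ⇒ Q2 or Q2 ⇒ v or Q2 ⇒ v or v
  Q0 ⇒ Q1 ⇒ Q2 ⇒ Q2 or v ⇒ v or v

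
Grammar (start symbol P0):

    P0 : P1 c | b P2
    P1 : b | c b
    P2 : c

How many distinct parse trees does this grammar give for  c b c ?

Parse trees for c b c:
  [P0 [P1 c b] c]

1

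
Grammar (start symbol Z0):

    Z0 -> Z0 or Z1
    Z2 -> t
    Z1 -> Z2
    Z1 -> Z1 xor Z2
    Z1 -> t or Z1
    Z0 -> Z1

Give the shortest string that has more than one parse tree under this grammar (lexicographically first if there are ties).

length 1: no string has ≥2 trees
length 3: t or t has 2 parse trees

Two derivations of t or t:
  Z0 ⇒ Z0 or Z1 ⇒ Z1 or Z1 ⇒ Z2 or Z1 ⇒ t or Z1 ⇒ t or Z2 ⇒ t or t
  Z0 ⇒ Z1 ⇒ t or Z1 ⇒ t or Z2 ⇒ t or t

t or t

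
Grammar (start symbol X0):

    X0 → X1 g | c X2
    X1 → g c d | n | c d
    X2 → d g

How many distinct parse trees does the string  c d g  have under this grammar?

Parse trees for c d g:
  [X0 [X1 c d] g]
  [X0 c [X2 d g]]

2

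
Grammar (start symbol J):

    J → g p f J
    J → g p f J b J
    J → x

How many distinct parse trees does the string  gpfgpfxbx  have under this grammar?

2

Parse trees for gpfgpfxbx:
  [J g p f [J g p f [J x] b [J x]]]
  [J g p f [J g p f [J x]] b [J x]]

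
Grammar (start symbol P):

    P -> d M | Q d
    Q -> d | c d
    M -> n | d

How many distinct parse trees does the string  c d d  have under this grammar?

Parse trees for c d d:
  [P [Q c d] d]

1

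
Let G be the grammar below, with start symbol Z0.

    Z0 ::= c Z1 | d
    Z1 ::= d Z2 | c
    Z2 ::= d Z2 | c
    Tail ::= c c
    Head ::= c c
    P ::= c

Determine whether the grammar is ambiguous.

(Tail, Head, P are unreachable from Z0, so their rules don't affect L(Z0).) Restricted to the reachable nonterminals, every rule has the form A → t or A → t B, and no two rules for the same A share a first terminal. The grammar encodes a DFA — one run per string.

Unambiguous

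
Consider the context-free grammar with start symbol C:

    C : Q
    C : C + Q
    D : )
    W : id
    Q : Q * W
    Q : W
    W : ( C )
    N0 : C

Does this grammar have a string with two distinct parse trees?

Only C, Q, W are reachable from C; ignoring the rest: This is a standard precedence ladder (C over Q over W), with each level left-recursive on its own operator ('+' at C, '*' at Q). That structure is LR(1), hence unambiguous.

Unambiguous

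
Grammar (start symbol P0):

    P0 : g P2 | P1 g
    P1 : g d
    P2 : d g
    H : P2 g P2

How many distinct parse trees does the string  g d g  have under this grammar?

Parse trees for g d g:
  [P0 g [P2 d g]]
  [P0 [P1 g d] g]

2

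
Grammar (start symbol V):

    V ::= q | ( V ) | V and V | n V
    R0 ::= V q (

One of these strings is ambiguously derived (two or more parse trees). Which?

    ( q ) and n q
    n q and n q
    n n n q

( q ) and n q: 1 tree
n q and n q: 2 trees
n n n q: 1 tree

n q and n q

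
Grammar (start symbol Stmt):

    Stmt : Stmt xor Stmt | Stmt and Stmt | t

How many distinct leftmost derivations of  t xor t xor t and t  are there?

Parse trees for t xor t xor t and t:
  [Stmt [Stmt t] xor [Stmt [Stmt t] xor [Stmt [Stmt t] and [Stmt t]]]]
  [Stmt [Stmt t] xor [Stmt [Stmt [Stmt t] xor [Stmt t]] and [Stmt t]]]
  [Stmt [Stmt [Stmt t] xor [Stmt t]] xor [Stmt [Stmt t] and [Stmt t]]]
  [Stmt [Stmt [Stmt t] xor [Stmt [Stmt t] xor [Stmt t]]] and [Stmt t]]
  [Stmt [Stmt [Stmt [Stmt t] xor [Stmt t]] xor [Stmt t]] and [Stmt t]]

5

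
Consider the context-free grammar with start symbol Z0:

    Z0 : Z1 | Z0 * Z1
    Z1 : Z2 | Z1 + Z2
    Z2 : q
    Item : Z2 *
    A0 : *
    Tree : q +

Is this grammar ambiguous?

Unambiguous

(Item, A0, Tree are unreachable from Z0, so their rules don't affect L(Z0).) This is a standard precedence ladder (Z0 over Z1 over Z2), with each level left-recursive on its own operator ('*' at Z0, '+' at Z1). That structure is LR(1), hence unambiguous.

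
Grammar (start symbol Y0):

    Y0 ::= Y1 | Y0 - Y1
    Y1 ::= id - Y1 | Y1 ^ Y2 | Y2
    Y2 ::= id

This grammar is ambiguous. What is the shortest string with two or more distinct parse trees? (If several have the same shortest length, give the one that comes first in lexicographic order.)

length 1: no string has ≥2 trees
length 3: id - id has 2 parse trees

Two derivations of id - id:
  Y0 ⇒ Y1 ⇒ id - Y1 ⇒ id - Y2 ⇒ id - id
  Y0 ⇒ Y0 - Y1 ⇒ Y1 - Y1 ⇒ Y2 - Y1 ⇒ id - Y1 ⇒ id - Y2 ⇒ id - id

id - id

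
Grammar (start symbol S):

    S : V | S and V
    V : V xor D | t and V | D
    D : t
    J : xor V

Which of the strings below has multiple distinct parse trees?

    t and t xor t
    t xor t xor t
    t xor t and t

t and t xor t: 3 trees
t xor t xor t: 1 tree
t xor t and t: 1 tree

t and t xor t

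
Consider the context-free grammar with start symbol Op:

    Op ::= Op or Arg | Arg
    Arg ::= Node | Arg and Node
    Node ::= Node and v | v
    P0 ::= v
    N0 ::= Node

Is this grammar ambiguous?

Witness: v and v

Derivation 1: Op ⇒ Arg ⇒ Node ⇒ Node and v ⇒ v and v
Derivation 2: Op ⇒ Arg ⇒ Arg and Node ⇒ Node and Node ⇒ v and Node ⇒ v and v

Two distinct leftmost derivations for the same string.

Ambiguous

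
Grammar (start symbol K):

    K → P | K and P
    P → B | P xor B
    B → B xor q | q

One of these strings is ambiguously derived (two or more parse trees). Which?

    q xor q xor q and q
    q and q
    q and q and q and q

q xor q xor q and q: 4 trees
q and q: 1 tree
q and q and q and q: 1 tree

q xor q xor q and q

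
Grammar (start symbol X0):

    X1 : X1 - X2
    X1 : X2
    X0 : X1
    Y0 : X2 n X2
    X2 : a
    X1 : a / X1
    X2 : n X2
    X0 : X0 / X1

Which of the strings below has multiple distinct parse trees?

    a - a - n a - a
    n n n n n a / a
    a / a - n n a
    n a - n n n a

a - a - n a - a: 1 tree
n n n n n a / a: 1 tree
a / a - n n a: 3 trees
n a - n n n a: 1 tree

a / a - n n a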